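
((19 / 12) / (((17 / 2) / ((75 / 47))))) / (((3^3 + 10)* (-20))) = -95 / 236504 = -0.00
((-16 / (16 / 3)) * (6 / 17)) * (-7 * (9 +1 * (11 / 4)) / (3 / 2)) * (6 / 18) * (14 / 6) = 2303 / 51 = 45.16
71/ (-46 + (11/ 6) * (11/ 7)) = -2982/ 1811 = -1.65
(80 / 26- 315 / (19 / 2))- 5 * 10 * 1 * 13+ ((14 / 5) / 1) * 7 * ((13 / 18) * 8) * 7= 112.63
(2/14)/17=1/119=0.01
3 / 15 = 1 / 5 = 0.20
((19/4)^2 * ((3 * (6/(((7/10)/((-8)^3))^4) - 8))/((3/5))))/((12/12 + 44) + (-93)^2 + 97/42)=558173949785559717/25055807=22277228978.72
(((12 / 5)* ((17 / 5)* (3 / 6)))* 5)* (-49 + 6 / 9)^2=142970 / 3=47656.67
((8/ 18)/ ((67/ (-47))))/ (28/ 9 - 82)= 94/ 23785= 0.00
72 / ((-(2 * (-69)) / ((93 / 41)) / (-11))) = -12276 / 943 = -13.02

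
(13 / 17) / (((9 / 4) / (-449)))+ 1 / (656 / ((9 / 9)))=-152.60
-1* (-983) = 983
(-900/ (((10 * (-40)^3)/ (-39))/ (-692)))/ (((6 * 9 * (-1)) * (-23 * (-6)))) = -2249/ 441600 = -0.01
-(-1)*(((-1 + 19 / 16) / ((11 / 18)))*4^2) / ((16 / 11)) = 27 / 8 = 3.38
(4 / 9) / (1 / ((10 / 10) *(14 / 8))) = 7 / 9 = 0.78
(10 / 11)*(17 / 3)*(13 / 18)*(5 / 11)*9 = 5525 / 363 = 15.22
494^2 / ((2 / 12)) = 1464216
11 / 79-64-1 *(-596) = 42039 / 79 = 532.14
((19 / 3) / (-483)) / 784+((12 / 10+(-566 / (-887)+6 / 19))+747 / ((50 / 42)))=301362885618841 / 478631941200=629.63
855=855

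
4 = 4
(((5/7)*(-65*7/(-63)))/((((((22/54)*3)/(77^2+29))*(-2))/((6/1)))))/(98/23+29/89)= -16447.99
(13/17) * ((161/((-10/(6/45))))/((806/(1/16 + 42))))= -108353/1264800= -0.09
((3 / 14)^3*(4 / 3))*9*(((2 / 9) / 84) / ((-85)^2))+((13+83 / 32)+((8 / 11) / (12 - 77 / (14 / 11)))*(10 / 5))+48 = 37649046734833 / 592303650400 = 63.56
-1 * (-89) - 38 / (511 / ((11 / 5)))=226977 / 2555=88.84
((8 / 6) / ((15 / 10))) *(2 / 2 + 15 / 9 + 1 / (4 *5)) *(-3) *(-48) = 347.73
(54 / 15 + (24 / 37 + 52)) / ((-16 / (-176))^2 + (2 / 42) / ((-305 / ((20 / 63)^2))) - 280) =-6401760471414 / 31866367791535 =-0.20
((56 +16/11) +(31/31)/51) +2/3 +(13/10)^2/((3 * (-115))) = 125021299/2150500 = 58.14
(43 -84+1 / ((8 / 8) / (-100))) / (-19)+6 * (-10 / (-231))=11237 / 1463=7.68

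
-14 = -14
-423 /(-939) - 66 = -20517 /313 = -65.55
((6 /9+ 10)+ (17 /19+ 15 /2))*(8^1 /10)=4346 /285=15.25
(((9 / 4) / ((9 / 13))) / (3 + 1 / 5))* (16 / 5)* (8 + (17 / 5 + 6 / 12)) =1547 / 40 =38.68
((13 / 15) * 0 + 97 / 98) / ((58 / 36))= 873 / 1421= 0.61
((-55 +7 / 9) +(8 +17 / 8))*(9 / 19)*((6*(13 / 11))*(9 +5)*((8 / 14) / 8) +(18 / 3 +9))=-771525 / 1672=-461.44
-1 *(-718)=718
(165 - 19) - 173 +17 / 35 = -928 / 35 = -26.51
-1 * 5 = -5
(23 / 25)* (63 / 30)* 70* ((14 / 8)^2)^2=1268.40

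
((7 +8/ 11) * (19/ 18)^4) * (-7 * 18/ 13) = -77540995/ 833976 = -92.98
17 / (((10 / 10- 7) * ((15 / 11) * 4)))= -187 / 360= -0.52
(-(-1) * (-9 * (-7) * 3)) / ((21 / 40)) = 360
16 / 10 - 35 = -167 / 5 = -33.40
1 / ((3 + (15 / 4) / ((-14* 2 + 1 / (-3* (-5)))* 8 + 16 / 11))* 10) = 73264 / 2185545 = 0.03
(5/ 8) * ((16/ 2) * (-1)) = -5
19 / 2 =9.50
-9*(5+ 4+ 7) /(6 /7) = -168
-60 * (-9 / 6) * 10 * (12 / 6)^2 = 3600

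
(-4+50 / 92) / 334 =-159 / 15364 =-0.01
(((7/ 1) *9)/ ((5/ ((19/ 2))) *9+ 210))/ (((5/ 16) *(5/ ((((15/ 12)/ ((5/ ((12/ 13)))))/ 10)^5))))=96957/ 78899762500000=0.00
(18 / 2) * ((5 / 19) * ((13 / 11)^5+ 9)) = 26.78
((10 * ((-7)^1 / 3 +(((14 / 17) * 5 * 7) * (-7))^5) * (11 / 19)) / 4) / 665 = -2238136140417318427 / 3075410262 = -727752055.74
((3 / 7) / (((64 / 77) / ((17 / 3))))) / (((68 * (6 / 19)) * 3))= 209 / 4608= 0.05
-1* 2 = -2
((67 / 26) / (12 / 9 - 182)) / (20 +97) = -67 / 549588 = -0.00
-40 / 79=-0.51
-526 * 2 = -1052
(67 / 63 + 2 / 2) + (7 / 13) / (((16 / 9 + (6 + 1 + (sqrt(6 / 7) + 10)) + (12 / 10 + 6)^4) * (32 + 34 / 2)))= 2741186769353958505 / 1328418666345096963 - 31640625 * sqrt(42) / 147602074038344107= 2.06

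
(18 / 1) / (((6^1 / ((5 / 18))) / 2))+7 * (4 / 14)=3.67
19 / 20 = 0.95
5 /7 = 0.71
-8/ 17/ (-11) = 8/ 187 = 0.04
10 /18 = 5 /9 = 0.56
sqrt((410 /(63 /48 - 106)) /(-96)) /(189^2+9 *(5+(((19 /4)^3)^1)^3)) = 0.00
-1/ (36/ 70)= -35/ 18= -1.94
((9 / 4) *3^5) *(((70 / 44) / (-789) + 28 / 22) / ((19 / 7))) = 112556871 / 439736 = 255.96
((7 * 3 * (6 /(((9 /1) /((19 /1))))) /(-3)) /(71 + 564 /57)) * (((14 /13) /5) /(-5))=70756 /1498575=0.05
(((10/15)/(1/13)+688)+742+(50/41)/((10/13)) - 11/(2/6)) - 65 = 1342.25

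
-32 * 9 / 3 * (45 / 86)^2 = -48600 / 1849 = -26.28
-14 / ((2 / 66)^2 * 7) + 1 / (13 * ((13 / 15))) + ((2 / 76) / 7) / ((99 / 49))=-1384666871 / 635778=-2177.91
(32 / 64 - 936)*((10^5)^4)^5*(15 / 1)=-140325000000000000000000000000000000000000000000000000000000000000000000000000000000000000000000000000000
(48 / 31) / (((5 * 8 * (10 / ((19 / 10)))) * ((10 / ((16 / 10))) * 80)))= 57 / 3875000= 0.00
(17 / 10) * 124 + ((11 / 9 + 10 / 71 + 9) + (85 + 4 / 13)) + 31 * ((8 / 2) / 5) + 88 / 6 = 14368511 / 41535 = 345.94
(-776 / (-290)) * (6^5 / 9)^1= 335232 / 145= 2311.94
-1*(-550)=550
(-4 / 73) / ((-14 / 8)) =16 / 511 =0.03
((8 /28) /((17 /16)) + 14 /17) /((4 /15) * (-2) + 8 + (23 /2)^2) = 7800 /997577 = 0.01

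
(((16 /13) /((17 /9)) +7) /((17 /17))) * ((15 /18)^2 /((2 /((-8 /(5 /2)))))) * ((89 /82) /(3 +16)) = -39605 /81549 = -0.49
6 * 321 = 1926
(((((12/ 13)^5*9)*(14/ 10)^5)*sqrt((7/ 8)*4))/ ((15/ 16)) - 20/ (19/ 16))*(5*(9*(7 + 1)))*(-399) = 2419200 - 2883454243504128*sqrt(14)/ 1160290625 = -6879244.40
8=8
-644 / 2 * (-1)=322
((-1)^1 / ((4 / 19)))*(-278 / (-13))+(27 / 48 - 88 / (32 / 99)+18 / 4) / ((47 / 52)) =-970729 / 2444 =-397.19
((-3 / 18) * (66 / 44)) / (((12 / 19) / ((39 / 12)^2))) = -3211 / 768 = -4.18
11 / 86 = 0.13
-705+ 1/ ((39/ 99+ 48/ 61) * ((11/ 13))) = -1673406/ 2377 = -704.00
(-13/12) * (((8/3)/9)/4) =-13/162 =-0.08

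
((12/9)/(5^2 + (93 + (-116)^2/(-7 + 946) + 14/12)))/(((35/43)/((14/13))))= 215344/16295955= 0.01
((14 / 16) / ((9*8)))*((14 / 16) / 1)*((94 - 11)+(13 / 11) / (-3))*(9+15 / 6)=10.10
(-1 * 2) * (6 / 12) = -1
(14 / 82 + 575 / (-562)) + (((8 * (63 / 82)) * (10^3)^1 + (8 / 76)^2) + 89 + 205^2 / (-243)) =6061.56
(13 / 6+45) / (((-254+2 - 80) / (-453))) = 42733 / 664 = 64.36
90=90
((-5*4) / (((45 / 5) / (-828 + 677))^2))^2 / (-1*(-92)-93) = -207954240400 / 6561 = -31695509.89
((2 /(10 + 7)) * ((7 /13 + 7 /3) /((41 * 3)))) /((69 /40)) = 8960 /5626881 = 0.00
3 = 3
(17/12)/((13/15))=85/52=1.63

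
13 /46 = 0.28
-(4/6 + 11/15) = -7/5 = -1.40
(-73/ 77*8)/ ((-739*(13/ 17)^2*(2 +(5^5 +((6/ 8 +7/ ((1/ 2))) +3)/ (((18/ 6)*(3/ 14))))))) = 3037968/ 546059795281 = 0.00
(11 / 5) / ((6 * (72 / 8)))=11 / 270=0.04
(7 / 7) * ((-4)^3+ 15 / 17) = -1073 / 17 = -63.12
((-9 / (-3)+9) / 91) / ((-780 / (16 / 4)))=-4 / 5915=-0.00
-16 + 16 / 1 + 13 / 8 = 13 / 8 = 1.62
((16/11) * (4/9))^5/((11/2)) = 2147483648/104608905489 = 0.02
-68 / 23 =-2.96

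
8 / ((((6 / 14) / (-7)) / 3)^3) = -941192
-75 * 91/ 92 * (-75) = 5563.86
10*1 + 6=16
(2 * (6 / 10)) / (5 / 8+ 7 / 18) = 432 / 365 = 1.18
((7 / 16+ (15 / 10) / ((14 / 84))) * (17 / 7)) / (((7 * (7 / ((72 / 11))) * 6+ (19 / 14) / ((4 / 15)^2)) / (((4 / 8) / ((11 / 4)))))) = 30804 / 473099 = 0.07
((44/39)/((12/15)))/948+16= 591607/36972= 16.00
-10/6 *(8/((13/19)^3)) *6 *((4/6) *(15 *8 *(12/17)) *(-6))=3160627200/37349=84624.15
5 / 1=5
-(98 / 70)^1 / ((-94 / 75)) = 105 / 94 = 1.12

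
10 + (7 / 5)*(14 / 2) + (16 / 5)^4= 77911 / 625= 124.66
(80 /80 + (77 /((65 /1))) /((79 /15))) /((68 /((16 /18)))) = 148 /9243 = 0.02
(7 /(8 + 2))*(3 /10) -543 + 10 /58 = -1573591 /2900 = -542.62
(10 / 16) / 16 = 5 / 128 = 0.04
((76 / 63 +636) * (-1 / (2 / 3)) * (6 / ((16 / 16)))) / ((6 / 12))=-80288 / 7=-11469.71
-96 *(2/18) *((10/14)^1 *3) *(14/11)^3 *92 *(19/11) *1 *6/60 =-10963456/14641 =-748.82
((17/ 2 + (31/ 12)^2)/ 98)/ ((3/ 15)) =10925/ 14112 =0.77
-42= -42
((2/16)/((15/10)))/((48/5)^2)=25/27648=0.00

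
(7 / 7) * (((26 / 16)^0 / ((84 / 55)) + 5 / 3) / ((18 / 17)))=1105 / 504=2.19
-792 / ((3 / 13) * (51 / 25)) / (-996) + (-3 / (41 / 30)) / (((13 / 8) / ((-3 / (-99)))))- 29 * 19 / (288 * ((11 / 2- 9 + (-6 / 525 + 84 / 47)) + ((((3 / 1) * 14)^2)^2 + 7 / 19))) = 146887759178426896115 / 89121507357290131152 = 1.65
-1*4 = -4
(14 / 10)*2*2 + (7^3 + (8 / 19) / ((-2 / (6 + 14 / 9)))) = 296693 / 855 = 347.01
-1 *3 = -3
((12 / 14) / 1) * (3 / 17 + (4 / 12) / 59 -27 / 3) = -53066 / 7021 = -7.56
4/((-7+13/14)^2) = 784/7225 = 0.11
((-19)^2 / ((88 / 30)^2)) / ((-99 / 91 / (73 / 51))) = -59953075 / 1086096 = -55.20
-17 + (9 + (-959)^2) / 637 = 908861 / 637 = 1426.78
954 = 954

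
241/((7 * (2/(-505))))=-121705/14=-8693.21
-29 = -29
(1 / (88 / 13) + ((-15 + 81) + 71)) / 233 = 12069 / 20504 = 0.59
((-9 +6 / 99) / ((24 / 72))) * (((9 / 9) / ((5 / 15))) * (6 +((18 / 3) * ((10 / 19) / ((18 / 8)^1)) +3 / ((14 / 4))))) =-972320 / 1463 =-664.61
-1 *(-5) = 5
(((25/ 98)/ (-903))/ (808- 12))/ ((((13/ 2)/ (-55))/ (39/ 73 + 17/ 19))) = 1362625/ 317531427486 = 0.00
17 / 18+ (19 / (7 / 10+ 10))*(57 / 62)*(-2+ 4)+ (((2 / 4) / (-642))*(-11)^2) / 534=89469373 / 21255336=4.21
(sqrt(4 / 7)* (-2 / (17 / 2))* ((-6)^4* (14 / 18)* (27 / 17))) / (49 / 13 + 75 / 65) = -6318* sqrt(7) / 289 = -57.84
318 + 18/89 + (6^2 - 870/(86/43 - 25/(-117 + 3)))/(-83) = 602708088/1868911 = 322.49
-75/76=-0.99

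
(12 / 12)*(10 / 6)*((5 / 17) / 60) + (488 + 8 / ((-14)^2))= 14635613 / 29988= 488.05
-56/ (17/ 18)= -1008/ 17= -59.29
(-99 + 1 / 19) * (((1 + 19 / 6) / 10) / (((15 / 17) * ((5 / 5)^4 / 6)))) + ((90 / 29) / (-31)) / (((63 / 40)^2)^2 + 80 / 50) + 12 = -272958259802944 / 1017120308523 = -268.36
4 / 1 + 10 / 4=13 / 2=6.50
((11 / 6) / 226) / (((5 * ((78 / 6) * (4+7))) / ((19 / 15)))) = 19 / 1322100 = 0.00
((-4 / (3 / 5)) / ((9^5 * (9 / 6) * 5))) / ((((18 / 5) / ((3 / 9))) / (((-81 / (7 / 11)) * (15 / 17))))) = 0.00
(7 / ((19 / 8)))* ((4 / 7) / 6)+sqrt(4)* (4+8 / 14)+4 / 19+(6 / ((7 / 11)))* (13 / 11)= 20.78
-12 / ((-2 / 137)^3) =7714059 / 2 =3857029.50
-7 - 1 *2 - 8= -17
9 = 9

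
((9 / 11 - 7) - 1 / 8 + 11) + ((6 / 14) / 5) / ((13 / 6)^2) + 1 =2972919 / 520520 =5.71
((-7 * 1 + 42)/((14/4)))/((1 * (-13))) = -10/13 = -0.77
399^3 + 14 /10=63521200.40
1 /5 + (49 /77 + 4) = 266 /55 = 4.84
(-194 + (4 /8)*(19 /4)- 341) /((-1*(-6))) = -4261 /48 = -88.77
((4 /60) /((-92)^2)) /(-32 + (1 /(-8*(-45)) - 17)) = -3 /18662062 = -0.00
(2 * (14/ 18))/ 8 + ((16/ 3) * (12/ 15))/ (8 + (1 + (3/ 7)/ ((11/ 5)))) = 777/ 1180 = 0.66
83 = 83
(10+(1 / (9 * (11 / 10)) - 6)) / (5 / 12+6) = 232 / 363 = 0.64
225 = 225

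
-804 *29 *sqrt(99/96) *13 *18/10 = -681993 *sqrt(66)/10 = -554053.73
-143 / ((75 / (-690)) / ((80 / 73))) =105248 / 73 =1441.75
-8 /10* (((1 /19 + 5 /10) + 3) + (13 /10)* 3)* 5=-2832 /95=-29.81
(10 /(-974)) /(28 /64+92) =-80 /720273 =-0.00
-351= -351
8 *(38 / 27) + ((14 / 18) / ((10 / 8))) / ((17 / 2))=26008 / 2295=11.33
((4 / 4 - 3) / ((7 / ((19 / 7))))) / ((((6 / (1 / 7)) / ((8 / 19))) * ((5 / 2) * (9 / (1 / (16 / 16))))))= -0.00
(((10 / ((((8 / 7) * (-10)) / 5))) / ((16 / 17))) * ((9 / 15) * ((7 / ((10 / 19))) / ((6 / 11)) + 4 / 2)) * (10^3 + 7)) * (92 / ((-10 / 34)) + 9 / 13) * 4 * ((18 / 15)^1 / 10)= 11545066285179 / 1040000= 11101025.27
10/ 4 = 5/ 2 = 2.50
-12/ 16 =-3/ 4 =-0.75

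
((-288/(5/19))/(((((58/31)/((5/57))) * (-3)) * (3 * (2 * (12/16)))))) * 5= 4960/261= 19.00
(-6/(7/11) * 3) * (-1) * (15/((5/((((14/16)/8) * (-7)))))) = -64.97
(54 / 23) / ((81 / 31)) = 62 / 69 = 0.90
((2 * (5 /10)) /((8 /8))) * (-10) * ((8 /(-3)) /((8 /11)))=110 /3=36.67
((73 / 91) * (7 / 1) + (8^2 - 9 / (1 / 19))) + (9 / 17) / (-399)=-2980037 / 29393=-101.39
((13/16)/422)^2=169/45589504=0.00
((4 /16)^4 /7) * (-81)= -81 /1792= -0.05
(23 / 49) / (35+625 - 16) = 1 / 1372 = 0.00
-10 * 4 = -40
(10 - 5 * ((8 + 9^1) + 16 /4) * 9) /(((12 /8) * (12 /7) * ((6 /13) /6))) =-85085 /18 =-4726.94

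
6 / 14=0.43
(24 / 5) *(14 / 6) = 56 / 5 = 11.20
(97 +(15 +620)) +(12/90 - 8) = 10862/15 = 724.13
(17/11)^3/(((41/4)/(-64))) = -1257728/54571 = -23.05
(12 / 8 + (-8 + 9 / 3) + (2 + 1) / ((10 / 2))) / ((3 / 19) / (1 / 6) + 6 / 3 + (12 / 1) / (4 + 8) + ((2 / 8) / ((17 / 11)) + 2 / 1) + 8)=-18734 / 91145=-0.21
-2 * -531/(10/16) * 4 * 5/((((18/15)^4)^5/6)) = 5626678466796875/1057916215296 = 5318.64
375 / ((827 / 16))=6000 / 827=7.26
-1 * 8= -8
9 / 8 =1.12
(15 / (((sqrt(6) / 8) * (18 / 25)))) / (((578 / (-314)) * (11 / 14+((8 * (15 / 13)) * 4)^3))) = -1207251500 * sqrt(6) / 4027159946367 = -0.00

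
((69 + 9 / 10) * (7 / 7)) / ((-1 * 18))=-233 / 60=-3.88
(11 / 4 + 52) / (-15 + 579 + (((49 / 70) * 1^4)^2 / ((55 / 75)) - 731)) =-12045 / 36593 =-0.33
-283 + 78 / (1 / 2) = -127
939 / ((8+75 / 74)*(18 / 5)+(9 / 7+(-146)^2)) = 1216005 / 27647906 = 0.04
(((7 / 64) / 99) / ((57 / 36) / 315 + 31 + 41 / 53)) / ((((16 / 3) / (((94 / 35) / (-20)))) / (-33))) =470799 / 16298309120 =0.00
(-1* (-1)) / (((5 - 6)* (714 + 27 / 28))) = -28 / 20019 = -0.00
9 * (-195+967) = 6948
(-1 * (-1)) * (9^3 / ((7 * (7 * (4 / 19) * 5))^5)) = 1805076171 / 903920796800000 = 0.00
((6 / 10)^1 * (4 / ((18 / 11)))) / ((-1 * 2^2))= -11 / 30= -0.37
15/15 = 1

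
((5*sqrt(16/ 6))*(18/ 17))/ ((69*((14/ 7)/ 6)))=60*sqrt(6)/ 391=0.38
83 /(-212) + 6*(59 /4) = 18679 /212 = 88.11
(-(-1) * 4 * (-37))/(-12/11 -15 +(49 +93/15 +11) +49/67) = -545380/187347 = -2.91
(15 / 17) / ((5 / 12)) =36 / 17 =2.12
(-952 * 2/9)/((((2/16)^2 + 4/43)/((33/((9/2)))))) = -115275776/8073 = -14279.17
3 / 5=0.60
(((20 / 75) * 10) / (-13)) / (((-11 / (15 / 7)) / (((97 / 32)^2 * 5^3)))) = 5880625 / 128128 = 45.90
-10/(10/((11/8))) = -1.38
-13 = -13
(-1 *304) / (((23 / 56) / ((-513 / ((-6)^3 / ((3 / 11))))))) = -121296 / 253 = -479.43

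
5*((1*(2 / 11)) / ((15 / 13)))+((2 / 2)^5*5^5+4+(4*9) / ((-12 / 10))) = 3099.79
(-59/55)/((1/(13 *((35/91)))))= -59/11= -5.36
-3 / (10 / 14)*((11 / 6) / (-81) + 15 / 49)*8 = -27004 / 2835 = -9.53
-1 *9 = -9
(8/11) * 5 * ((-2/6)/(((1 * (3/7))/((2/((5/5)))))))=-560/99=-5.66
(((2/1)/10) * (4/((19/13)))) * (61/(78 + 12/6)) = 793/1900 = 0.42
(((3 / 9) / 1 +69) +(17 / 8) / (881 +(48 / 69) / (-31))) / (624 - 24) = 0.12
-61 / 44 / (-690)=61 / 30360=0.00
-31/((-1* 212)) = 31/212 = 0.15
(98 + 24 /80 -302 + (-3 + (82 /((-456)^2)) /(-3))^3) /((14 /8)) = -5000219547548309467 /37929126941614080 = -131.83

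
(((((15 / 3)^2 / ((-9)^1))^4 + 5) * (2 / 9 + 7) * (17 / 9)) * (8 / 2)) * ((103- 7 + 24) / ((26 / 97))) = 279294428000 / 177147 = 1576625.22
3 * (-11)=-33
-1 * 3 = -3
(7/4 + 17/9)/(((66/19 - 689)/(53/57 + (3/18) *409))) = -1031887/2813400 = -0.37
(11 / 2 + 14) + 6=51 / 2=25.50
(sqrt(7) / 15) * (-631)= -631 * sqrt(7) / 15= -111.30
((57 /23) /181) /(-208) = -57 /865904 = -0.00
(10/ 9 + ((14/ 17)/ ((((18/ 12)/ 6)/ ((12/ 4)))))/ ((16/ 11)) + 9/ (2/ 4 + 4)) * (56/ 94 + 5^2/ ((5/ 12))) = 4316144/ 7191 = 600.21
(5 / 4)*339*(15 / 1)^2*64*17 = 103734000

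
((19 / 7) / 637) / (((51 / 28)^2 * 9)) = 304 / 2130219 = 0.00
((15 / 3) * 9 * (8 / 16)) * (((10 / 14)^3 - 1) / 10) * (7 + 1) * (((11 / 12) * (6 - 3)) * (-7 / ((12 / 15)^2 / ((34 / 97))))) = 4586175 / 38024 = 120.61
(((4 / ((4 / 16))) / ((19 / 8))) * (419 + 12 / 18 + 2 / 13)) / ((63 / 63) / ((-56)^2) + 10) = 282.82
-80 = -80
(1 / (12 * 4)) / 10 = 1 / 480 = 0.00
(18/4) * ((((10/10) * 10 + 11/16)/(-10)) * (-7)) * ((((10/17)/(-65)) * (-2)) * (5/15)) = 3591/17680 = 0.20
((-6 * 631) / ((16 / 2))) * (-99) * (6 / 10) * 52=7308873 / 5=1461774.60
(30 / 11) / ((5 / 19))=114 / 11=10.36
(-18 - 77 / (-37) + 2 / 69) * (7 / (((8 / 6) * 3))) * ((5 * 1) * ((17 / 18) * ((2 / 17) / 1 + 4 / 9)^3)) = -112887616415 / 4840817337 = -23.32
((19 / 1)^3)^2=47045881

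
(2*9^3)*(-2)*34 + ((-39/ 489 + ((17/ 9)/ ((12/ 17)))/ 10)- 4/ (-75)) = -87266336521/ 880200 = -99143.76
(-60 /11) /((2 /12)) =-360 /11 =-32.73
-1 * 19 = -19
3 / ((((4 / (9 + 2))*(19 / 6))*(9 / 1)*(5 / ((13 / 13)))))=11 / 190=0.06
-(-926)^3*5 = 3970113880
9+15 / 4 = 51 / 4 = 12.75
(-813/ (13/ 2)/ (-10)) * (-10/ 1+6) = -50.03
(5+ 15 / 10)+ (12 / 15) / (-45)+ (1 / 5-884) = -394793 / 450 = -877.32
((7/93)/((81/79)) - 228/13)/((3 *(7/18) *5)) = -684134/228501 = -2.99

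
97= 97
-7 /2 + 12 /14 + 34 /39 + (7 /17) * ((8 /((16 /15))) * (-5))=-79882 /4641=-17.21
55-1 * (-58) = 113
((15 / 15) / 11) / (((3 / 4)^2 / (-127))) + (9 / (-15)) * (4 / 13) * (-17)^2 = -475412 / 6435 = -73.88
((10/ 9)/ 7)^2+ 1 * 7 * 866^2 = 5249692.03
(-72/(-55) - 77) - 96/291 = -405571/5335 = -76.02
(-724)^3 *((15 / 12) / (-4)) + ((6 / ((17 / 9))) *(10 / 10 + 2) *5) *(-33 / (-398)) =401206289425 / 3383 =118594823.95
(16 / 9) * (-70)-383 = -507.44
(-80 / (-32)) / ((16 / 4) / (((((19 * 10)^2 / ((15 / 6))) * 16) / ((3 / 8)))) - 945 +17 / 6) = -3465600 / 1306069111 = -0.00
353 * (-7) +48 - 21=-2444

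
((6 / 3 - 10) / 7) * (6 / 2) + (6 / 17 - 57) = -7149 / 119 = -60.08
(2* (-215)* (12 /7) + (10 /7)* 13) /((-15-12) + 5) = 2515 /77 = 32.66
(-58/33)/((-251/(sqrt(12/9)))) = 116 * sqrt(3)/24849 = 0.01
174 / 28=87 / 14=6.21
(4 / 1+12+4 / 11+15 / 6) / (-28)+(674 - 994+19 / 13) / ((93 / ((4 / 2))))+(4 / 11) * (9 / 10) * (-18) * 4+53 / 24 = -26884601 / 930930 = -28.88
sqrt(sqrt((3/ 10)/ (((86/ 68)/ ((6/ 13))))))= 2795^(3/ 4) *sqrt(3) *34^(1/ 4)/ 2795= 0.58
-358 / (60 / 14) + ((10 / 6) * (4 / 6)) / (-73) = -274457 / 3285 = -83.55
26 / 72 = 13 / 36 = 0.36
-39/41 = -0.95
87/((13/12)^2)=12528/169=74.13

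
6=6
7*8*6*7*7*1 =16464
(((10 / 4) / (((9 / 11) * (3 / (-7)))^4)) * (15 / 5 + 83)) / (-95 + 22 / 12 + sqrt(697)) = -8449736465170 / 50910099183 - 30231615260 * sqrt(697) / 16970033061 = -213.01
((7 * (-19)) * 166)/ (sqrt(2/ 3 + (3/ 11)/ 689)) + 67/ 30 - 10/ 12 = -27030.49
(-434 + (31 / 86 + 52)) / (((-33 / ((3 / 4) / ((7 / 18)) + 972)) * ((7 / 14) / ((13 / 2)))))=1939228785 / 13244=146423.19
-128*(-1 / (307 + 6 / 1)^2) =128 / 97969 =0.00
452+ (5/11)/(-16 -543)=2779343/6149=452.00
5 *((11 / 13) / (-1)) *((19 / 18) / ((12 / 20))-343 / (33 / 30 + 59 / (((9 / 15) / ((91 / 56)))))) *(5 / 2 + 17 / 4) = 21366125 / 2007928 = 10.64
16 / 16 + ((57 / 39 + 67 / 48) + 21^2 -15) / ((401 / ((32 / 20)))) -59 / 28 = 1322453 / 2189460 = 0.60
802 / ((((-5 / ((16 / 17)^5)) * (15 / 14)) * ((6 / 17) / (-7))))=41206939648 / 18792225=2192.77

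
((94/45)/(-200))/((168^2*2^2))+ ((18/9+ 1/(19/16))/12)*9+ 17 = 184669631107/9652608000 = 19.13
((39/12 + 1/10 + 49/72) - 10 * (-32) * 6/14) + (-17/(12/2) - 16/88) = 138.16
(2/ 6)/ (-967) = -1/ 2901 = -0.00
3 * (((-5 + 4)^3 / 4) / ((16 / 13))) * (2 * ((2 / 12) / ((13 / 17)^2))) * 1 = -289 / 832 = -0.35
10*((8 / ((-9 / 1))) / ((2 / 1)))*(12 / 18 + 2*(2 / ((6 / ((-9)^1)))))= 640 / 27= 23.70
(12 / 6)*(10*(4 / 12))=20 / 3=6.67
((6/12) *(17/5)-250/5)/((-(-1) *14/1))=-3.45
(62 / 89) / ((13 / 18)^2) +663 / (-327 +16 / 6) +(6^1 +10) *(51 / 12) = 984801799 / 14634893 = 67.29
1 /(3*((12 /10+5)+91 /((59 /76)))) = 295 /109227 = 0.00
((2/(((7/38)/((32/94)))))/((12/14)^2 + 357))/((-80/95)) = -10108/823863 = -0.01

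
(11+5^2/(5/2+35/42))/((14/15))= 555/28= 19.82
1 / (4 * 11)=1 / 44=0.02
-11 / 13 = -0.85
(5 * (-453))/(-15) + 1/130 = 19631/130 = 151.01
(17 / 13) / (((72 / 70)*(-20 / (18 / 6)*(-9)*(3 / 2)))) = 119 / 8424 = 0.01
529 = 529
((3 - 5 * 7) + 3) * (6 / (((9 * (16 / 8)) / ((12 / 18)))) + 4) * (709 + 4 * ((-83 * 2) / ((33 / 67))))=23242282 / 297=78256.84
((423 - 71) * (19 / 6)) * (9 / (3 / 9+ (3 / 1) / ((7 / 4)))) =210672 / 43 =4899.35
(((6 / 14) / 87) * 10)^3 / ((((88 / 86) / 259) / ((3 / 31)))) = 0.00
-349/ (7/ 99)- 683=-39332/ 7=-5618.86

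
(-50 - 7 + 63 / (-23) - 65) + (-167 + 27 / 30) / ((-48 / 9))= -344431 / 3680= -93.60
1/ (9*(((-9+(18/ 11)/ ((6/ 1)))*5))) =-0.00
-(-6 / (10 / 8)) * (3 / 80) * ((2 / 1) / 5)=9 / 125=0.07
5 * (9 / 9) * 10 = 50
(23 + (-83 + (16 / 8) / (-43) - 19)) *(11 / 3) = -12463 / 43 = -289.84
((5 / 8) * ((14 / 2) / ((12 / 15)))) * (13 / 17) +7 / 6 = 8729 / 1632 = 5.35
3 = 3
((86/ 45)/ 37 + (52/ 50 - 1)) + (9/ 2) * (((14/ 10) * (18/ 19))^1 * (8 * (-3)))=-22642823/ 158175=-143.15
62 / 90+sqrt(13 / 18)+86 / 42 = sqrt(26) / 6+862 / 315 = 3.59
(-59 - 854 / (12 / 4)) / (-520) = 0.66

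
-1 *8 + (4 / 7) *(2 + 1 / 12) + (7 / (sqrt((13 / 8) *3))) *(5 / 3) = -143 / 21 + 70 *sqrt(78) / 117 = -1.53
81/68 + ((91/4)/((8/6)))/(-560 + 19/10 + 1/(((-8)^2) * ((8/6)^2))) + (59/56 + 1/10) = 31475909147/13601352520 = 2.31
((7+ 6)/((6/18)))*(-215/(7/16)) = -134160/7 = -19165.71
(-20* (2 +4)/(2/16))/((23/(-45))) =43200/23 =1878.26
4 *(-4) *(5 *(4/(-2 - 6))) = 40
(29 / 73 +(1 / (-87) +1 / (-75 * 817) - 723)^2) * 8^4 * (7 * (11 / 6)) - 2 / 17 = 11964156448326953369487038 / 435403491880625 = 27478319929.52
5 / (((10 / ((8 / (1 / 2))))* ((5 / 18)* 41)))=144 / 205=0.70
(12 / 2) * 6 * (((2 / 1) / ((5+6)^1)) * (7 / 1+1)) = 576 / 11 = 52.36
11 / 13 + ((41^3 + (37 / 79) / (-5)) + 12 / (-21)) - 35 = 68886.18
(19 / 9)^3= 6859 / 729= 9.41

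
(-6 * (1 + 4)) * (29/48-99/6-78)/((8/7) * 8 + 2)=157745/624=252.80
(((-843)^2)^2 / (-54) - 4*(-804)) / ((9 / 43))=-268098007211 / 6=-44683001201.83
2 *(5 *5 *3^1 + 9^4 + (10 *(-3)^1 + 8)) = 13228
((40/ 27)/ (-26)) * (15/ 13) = -100/ 1521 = -0.07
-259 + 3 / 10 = -2587 / 10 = -258.70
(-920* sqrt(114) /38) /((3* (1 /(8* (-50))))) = 184000* sqrt(114) /57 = 34466.36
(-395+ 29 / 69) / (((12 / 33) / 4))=-299486 / 69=-4340.38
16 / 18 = 8 / 9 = 0.89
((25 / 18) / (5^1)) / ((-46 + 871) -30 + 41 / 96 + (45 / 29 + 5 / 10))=2320 / 6660543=0.00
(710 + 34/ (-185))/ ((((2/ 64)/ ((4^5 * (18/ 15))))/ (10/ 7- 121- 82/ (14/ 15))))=-37487410937856/ 6475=-5789561534.80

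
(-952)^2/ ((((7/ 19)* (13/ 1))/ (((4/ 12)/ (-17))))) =-144704/ 39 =-3710.36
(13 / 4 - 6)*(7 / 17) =-77 / 68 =-1.13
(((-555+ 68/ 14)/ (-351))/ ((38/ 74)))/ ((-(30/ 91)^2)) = -12966317/ 461700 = -28.08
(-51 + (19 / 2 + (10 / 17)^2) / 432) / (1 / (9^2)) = -38186415 / 9248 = -4129.15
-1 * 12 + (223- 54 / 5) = 1001 / 5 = 200.20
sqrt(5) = 2.24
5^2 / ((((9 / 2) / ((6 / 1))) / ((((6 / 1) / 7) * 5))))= 1000 / 7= 142.86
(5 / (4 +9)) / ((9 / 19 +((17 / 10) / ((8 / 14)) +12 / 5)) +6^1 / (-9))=2280 / 30719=0.07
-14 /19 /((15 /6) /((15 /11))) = -84 /209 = -0.40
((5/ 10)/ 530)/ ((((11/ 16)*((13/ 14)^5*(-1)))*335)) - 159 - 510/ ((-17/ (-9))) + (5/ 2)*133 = -69977345389817/ 725153793650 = -96.50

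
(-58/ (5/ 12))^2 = 484416/ 25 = 19376.64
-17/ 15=-1.13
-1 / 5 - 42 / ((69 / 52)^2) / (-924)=-45611 / 261855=-0.17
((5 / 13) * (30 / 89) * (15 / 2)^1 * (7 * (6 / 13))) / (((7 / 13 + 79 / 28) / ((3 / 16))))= 496125 / 2830022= 0.18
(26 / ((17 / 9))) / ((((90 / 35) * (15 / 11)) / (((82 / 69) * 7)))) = 32.66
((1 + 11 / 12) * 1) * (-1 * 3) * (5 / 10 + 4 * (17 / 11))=-3381 / 88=-38.42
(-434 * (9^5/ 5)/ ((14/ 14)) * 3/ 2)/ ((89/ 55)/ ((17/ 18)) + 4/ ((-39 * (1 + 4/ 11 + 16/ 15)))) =-37473380013069/ 8145526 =-4600486.21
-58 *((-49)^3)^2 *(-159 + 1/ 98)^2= -40585693674190469/ 2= -20292846837095234.50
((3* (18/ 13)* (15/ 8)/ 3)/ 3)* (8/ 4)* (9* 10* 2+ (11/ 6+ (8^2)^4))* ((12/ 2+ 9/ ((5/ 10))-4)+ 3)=34729213515/ 52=667869490.67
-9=-9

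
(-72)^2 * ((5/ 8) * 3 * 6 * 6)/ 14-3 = 174939/ 7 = 24991.29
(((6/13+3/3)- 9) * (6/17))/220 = -147/12155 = -0.01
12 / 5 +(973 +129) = 5522 / 5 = 1104.40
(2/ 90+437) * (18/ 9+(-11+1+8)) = 0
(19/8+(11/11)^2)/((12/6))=27/16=1.69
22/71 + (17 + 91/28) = 5839/284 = 20.56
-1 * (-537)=537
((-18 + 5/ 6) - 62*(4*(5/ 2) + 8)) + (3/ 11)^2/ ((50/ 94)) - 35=-21199687/ 18150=-1168.03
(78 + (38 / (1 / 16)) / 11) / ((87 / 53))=77698 / 957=81.19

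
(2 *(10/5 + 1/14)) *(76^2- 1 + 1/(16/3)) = 2679687/112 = 23925.78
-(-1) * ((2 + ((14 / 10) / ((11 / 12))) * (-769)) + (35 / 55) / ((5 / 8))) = -12886 / 11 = -1171.45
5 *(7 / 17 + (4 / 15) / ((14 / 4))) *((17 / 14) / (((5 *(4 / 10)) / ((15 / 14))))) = 1.59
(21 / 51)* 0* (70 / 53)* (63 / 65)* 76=0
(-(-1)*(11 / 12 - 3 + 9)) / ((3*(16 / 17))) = 1411 / 576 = 2.45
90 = 90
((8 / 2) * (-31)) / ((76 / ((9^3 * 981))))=-22169619 / 19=-1166822.05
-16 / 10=-8 / 5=-1.60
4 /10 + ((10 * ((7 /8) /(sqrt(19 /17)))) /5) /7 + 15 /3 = sqrt(323) /76 + 27 /5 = 5.64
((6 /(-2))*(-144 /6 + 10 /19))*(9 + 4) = 17394 /19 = 915.47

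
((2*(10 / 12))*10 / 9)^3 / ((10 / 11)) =6.99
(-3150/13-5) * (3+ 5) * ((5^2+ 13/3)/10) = -226336/39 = -5803.49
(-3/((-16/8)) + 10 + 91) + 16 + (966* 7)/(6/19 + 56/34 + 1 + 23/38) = 9282789/4610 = 2013.62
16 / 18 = 8 / 9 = 0.89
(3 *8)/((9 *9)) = 8/27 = 0.30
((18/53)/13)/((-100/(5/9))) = -1/6890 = -0.00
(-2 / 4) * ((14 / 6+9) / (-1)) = 17 / 3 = 5.67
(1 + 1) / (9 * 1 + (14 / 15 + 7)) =15 / 127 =0.12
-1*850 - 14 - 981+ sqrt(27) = -1845+ 3*sqrt(3) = -1839.80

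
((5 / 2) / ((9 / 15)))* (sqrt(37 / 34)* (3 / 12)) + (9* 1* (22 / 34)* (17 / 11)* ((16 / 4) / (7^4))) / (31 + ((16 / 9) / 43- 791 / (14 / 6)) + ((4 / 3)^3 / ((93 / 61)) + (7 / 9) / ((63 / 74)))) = -647838 / 13199379851 + 25* sqrt(1258) / 816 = 1.09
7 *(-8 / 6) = -28 / 3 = -9.33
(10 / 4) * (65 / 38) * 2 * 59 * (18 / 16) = 172575 / 304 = 567.68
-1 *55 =-55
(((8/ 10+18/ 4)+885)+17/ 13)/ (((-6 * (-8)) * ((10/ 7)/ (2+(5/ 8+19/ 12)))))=81947663/ 1497600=54.72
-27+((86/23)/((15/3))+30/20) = -5693/230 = -24.75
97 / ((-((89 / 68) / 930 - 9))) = 10.78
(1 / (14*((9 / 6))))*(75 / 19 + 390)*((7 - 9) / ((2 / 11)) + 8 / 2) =-2495 / 19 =-131.32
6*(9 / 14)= 27 / 7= 3.86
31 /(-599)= -31 /599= -0.05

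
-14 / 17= -0.82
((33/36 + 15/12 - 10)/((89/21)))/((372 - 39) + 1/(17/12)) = -5593/1009794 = -0.01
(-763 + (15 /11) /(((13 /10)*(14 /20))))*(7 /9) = -762263 /1287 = -592.28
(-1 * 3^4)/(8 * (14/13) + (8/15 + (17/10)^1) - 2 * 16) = 31590/8249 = 3.83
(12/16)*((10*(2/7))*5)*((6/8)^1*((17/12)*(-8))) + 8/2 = -1219/14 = -87.07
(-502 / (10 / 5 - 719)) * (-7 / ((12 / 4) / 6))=-9.80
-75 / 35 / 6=-5 / 14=-0.36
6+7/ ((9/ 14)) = 16.89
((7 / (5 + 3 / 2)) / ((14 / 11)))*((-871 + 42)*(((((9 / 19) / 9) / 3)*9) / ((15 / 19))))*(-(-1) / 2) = -9119 / 130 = -70.15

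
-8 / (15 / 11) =-88 / 15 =-5.87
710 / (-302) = -355 / 151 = -2.35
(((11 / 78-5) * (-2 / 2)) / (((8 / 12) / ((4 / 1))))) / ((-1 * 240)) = -379 / 3120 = -0.12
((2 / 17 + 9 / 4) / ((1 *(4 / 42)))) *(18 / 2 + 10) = 64239 / 136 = 472.35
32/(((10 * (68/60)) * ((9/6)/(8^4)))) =131072/17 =7710.12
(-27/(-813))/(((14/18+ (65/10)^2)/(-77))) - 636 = -267004392/419779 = -636.06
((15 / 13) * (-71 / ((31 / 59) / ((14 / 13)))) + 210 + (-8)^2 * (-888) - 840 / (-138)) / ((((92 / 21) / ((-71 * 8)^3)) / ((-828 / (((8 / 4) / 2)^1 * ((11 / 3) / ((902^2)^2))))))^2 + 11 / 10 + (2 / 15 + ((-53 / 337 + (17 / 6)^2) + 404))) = -450737658448195273033421662103013501982603382349040189440 / 3279128492811289374873720669041745502169309582942935813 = -137.46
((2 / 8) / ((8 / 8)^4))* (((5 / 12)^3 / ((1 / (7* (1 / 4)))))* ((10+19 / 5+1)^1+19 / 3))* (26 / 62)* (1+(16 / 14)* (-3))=-1751425 / 2571264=-0.68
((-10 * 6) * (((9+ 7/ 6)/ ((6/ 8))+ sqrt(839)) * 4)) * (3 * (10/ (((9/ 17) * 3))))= -13600 * sqrt(839)/ 3 - 1659200/ 27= -192762.10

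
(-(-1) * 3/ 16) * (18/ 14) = 27/ 112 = 0.24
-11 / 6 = -1.83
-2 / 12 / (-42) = 1 / 252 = 0.00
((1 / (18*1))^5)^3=1 / 6746640616477458432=0.00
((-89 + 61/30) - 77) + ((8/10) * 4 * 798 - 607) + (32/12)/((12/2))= 160477/90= 1783.08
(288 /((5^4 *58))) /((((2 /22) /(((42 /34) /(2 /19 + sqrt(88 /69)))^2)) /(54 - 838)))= -27320765423789376 /324680615718125 + 129595442030208 *sqrt(1518) /324680615718125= -68.60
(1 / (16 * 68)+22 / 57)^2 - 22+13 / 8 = -77786265167 / 3845984256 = -20.23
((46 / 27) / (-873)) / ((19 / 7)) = -322 / 447849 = -0.00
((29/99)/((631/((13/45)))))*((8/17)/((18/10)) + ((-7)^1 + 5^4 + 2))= 7155460/86019813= 0.08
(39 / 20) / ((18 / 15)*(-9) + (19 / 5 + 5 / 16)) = -156 / 535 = -0.29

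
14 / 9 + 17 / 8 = 3.68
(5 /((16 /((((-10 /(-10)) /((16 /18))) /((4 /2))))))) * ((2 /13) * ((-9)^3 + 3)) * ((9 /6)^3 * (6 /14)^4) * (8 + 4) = -107173935 /3995264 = -26.83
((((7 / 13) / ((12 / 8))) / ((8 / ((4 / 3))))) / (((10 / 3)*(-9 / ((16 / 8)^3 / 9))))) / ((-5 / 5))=28 / 15795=0.00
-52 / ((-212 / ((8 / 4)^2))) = 52 / 53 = 0.98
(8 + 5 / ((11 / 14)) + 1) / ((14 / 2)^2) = 169 / 539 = 0.31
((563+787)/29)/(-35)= -270/203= -1.33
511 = 511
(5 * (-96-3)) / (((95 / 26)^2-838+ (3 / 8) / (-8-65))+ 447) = 16284840 / 12424331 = 1.31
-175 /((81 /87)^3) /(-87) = 147175 /59049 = 2.49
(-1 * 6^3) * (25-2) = -4968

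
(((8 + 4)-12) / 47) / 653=0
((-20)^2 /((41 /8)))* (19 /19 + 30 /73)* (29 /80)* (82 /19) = 238960 /1387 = 172.29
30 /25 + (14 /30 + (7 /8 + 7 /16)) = 143 /48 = 2.98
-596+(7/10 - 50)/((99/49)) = -614197/990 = -620.40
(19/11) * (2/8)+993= 43711/44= 993.43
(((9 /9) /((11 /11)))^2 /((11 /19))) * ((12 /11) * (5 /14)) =570 /847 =0.67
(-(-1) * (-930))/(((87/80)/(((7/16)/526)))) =-5425/7627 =-0.71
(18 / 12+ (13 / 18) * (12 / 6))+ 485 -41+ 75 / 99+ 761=239323 / 198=1208.70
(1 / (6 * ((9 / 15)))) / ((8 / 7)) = 35 / 144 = 0.24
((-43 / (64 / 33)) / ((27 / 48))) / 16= -2.46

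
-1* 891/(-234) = 99/26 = 3.81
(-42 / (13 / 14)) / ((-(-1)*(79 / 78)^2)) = -275184 / 6241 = -44.09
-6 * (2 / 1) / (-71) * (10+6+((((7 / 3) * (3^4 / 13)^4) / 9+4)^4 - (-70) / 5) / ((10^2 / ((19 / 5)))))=921010958544275139835454482743 / 5905572406500721088875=155956255.41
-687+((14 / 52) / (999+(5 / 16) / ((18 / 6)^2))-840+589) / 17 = -22311401986 / 31793281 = -701.76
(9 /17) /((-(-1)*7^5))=9 /285719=0.00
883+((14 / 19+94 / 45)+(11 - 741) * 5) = -2363369 / 855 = -2764.17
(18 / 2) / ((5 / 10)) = 18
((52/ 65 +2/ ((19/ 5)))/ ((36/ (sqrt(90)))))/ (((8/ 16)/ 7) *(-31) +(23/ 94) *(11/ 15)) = -20727 *sqrt(10)/ 381596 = -0.17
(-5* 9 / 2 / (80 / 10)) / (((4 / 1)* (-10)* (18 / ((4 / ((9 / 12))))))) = 0.02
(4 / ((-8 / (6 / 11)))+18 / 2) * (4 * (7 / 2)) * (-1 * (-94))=126336 / 11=11485.09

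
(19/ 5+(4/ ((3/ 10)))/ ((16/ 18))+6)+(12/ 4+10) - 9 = 144/ 5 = 28.80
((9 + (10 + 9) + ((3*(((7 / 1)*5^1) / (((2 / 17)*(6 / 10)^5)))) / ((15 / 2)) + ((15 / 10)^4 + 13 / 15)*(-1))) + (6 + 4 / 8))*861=1342230.66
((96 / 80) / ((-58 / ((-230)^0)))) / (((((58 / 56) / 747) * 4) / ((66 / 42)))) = -24651 / 4205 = -5.86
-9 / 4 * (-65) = 585 / 4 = 146.25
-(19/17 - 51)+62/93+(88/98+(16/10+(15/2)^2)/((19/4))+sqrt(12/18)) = sqrt(6)/3+15105113/237405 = 64.44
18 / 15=6 / 5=1.20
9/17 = 0.53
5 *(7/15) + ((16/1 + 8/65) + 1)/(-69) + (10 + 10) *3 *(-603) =-162257948/4485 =-36177.91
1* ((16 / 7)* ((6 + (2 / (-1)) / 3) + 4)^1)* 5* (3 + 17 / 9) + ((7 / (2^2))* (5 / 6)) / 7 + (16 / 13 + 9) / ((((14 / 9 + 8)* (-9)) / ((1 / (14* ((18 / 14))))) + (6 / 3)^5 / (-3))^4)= 12506029370488848433 / 23972155513383168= 521.69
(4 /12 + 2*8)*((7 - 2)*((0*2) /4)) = 0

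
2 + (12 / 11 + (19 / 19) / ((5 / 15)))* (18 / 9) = 112 / 11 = 10.18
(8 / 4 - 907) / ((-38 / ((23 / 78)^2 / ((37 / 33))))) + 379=380.85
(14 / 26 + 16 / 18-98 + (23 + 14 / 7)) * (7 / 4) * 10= -146545 / 117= -1252.52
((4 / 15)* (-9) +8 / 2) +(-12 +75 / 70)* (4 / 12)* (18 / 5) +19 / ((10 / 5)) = -141 / 70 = -2.01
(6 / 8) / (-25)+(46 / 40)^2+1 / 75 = 1567 / 1200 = 1.31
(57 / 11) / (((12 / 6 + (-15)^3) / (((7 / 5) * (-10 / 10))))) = 399 / 185515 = 0.00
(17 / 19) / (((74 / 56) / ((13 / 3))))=6188 / 2109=2.93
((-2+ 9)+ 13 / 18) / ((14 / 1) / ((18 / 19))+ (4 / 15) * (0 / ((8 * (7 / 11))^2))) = 139 / 266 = 0.52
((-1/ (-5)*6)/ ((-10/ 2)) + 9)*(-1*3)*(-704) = 462528/ 25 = 18501.12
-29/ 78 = -0.37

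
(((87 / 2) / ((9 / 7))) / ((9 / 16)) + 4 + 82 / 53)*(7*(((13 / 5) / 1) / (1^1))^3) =289155958 / 35775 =8082.63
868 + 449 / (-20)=16911 / 20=845.55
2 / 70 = 1 / 35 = 0.03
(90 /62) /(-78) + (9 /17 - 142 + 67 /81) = -156115451 /1109862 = -140.66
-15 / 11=-1.36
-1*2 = -2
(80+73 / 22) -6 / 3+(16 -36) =1349 / 22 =61.32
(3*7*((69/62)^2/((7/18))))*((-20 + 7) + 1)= -771282/961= -802.58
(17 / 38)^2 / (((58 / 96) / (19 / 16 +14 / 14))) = 30345 / 41876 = 0.72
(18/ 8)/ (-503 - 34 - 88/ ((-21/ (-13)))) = -189/ 49684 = -0.00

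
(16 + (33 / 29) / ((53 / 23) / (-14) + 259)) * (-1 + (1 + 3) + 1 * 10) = 502875178 / 2417005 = 208.06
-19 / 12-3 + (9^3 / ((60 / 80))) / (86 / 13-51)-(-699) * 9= 43375517 / 6924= 6264.52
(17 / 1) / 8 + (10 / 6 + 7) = 10.79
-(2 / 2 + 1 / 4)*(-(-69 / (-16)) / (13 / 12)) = 1035 / 208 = 4.98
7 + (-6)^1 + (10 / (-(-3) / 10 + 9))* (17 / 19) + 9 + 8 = 33506 / 1767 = 18.96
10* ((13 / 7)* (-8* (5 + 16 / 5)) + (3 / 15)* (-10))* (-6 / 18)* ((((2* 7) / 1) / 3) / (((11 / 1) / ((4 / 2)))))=3152 / 9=350.22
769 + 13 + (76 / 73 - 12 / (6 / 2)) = 56870 / 73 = 779.04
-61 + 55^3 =166314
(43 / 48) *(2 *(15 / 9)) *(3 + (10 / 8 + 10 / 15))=12685 / 864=14.68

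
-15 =-15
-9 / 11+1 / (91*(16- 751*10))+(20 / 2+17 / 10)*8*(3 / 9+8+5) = 9355726915 / 7501494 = 1247.18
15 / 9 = 5 / 3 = 1.67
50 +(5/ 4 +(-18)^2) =1501/ 4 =375.25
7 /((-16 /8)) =-7 /2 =-3.50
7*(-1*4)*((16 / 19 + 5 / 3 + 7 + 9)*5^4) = -18462500 / 57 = -323903.51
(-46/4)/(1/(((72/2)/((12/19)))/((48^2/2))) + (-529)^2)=-437/10634726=-0.00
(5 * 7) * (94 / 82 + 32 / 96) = 6370 / 123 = 51.79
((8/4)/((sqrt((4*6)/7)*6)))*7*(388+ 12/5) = 3416*sqrt(42)/45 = 491.96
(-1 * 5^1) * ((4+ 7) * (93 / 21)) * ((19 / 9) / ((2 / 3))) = -32395 / 42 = -771.31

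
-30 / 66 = -5 / 11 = -0.45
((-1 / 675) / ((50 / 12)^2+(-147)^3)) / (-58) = -2 / 248720391525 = -0.00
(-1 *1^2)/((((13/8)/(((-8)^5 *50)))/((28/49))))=52428800/91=576140.66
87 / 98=0.89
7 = 7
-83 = -83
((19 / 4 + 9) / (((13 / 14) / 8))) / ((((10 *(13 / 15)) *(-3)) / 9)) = -6930 / 169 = -41.01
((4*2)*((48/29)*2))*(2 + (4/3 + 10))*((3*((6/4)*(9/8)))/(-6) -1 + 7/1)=52800/29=1820.69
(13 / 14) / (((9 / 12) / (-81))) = -702 / 7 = -100.29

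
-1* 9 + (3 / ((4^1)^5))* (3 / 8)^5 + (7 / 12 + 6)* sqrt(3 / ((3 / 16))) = 1744832651 / 100663296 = 17.33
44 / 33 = 4 / 3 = 1.33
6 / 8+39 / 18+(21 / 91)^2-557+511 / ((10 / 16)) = 2672599 / 10140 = 263.57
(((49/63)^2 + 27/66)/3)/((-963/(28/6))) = -0.00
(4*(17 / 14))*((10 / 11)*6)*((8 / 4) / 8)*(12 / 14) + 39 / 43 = 152601 / 23177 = 6.58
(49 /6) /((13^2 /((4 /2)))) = 49 /507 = 0.10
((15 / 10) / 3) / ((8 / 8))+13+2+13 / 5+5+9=321 / 10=32.10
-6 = -6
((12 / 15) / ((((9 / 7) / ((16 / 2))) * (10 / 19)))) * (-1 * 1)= -2128 / 225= -9.46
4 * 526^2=1106704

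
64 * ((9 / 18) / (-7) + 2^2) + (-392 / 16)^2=23847 / 28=851.68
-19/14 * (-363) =6897/14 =492.64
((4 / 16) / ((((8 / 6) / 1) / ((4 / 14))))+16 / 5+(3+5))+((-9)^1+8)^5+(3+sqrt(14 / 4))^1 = sqrt(14) / 2+3711 / 280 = 15.12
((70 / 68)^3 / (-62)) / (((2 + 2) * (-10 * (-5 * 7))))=-245 / 19494784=-0.00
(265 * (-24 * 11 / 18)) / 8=-2915 / 6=-485.83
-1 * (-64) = 64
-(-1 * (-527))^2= -277729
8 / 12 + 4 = 4.67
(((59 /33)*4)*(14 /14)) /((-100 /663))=-13039 /275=-47.41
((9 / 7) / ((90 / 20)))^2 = 4 / 49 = 0.08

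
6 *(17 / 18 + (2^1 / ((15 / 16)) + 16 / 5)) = 113 / 3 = 37.67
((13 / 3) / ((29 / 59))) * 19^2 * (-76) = -21043412 / 87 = -241878.30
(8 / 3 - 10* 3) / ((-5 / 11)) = 902 / 15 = 60.13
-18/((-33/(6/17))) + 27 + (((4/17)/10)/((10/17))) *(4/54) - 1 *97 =-8811076/126225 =-69.80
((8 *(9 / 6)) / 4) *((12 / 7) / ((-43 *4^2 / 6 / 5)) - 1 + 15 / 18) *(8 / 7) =-1744 / 2107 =-0.83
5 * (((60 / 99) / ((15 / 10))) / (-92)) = -50 / 2277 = -0.02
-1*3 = -3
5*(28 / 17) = 140 / 17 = 8.24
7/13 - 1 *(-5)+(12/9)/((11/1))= 2428/429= 5.66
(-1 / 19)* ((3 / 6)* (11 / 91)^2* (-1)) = 121 / 314678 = 0.00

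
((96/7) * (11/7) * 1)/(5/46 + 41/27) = 1311552/99029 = 13.24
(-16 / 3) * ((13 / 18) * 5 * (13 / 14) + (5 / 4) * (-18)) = 19300 / 189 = 102.12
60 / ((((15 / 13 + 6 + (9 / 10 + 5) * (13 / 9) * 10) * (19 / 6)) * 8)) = 0.03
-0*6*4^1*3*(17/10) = 0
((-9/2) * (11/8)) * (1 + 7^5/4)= -1664289/64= -26004.52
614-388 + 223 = 449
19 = 19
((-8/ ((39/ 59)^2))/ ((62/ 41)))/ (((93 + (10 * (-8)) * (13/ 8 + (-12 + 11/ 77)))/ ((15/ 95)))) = -0.00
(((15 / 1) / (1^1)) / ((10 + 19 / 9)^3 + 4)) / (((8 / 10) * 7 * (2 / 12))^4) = 110716875 / 9972371024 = 0.01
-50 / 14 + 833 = 829.43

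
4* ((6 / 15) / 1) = 8 / 5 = 1.60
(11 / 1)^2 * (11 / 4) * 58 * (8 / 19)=154396 / 19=8126.11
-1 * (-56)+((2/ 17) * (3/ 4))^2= 64745/ 1156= 56.01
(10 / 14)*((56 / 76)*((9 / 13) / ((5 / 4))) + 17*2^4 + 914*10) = 6723.15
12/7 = 1.71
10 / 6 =5 / 3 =1.67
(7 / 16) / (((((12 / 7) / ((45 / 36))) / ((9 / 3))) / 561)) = 137445 / 256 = 536.89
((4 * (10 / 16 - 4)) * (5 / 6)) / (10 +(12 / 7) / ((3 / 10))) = -63 / 88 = -0.72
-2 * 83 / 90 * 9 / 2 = -83 / 10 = -8.30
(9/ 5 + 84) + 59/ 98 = 42337/ 490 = 86.40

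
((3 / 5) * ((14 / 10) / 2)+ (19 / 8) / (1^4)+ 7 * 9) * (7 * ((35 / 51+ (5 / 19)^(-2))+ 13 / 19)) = 35280108017 / 4845000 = 7281.76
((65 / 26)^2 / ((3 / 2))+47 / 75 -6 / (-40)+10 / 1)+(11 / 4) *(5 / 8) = 39989 / 2400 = 16.66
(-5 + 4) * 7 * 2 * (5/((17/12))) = -840/17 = -49.41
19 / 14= 1.36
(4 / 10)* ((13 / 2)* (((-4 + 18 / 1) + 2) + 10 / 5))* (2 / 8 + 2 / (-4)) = -117 / 10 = -11.70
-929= -929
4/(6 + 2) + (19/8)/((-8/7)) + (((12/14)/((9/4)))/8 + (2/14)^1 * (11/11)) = -1865/1344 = -1.39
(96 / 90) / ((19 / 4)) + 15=4339 / 285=15.22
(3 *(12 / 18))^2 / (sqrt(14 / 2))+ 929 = 4 *sqrt(7) / 7+ 929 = 930.51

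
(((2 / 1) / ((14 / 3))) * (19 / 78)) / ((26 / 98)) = 133 / 338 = 0.39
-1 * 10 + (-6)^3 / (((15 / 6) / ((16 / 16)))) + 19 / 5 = -463 / 5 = -92.60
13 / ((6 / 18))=39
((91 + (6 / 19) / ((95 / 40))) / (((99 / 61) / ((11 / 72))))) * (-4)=-2006839 / 58482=-34.32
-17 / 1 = -17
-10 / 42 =-5 / 21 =-0.24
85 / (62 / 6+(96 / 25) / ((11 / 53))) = 70125 / 23789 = 2.95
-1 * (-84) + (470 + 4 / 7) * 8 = 26940 / 7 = 3848.57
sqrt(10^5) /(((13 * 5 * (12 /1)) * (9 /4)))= 20 * sqrt(10) /351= 0.18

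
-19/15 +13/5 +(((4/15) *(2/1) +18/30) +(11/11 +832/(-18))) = -1924/45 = -42.76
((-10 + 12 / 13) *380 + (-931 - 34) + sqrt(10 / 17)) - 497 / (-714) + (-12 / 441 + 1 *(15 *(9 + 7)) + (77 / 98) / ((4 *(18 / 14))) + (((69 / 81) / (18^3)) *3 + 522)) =-1037716750633 / 284196276 + sqrt(170) / 17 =-3650.64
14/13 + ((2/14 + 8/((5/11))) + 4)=10383/455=22.82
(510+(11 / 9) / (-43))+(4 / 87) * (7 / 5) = 28620667 / 56115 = 510.04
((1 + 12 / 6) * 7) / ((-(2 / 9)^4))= -137781 / 16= -8611.31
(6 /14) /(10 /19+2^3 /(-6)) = -171 /322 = -0.53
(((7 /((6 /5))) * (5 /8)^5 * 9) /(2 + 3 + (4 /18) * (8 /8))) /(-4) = -2953125 /12320768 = -0.24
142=142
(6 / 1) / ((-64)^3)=-3 / 131072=-0.00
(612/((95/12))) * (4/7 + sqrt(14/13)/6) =1224 * sqrt(182)/1235 + 29376/665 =57.55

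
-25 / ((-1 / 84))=2100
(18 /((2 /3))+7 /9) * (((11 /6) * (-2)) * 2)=-5500 /27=-203.70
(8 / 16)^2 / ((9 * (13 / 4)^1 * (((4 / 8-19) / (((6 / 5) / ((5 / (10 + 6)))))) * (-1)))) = 64 / 36075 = 0.00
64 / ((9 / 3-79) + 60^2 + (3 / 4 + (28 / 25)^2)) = 160000 / 8815011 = 0.02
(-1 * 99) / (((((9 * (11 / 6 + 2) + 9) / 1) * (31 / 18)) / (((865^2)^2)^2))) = -372344806261561295714062500 / 899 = -414176647676931363419424.40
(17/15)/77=17/1155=0.01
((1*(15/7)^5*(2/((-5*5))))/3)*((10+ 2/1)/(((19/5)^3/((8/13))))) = -243000000/1498629769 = -0.16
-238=-238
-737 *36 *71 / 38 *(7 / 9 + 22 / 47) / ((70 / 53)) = -46761.97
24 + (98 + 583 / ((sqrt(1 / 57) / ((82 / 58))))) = 122 + 23903* sqrt(57) / 29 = 6344.89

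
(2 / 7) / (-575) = -0.00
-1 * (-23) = 23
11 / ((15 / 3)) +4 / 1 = 31 / 5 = 6.20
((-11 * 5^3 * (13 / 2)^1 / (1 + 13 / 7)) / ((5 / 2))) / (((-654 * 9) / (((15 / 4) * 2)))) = 25025 / 15696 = 1.59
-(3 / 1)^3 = -27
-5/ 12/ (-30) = 1/ 72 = 0.01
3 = 3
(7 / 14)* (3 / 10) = 3 / 20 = 0.15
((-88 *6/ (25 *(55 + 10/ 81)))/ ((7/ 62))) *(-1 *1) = 2651616/ 781375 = 3.39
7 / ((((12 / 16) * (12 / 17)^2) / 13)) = 243.51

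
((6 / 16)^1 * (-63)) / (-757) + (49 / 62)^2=3816743 / 5819816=0.66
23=23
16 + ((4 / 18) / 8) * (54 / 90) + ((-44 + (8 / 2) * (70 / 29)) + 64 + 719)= 1330529 / 1740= 764.67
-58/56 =-29/28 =-1.04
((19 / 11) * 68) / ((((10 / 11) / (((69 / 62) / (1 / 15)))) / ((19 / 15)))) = 423453 / 155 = 2731.95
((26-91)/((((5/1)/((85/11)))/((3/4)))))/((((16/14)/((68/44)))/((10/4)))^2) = -1173592875/1362944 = -861.07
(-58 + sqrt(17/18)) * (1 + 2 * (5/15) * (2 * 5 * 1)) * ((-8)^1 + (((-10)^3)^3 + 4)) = 1334000005336/3 - 11500000046 * sqrt(34)/9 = 437216007661.01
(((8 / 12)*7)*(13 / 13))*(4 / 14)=4 / 3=1.33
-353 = -353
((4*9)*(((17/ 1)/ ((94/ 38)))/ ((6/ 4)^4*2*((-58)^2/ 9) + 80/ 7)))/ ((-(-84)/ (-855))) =-0.66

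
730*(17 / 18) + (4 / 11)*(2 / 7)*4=478073 / 693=689.86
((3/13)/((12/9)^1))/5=9/260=0.03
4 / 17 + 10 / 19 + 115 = 37391 / 323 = 115.76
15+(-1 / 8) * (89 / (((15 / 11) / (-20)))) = 178.17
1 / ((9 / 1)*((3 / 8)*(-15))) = -0.02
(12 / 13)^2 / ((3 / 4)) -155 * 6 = -156978 / 169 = -928.86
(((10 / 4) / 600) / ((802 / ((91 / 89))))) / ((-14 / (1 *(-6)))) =13 / 5710240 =0.00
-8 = -8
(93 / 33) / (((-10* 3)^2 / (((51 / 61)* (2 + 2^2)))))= 527 / 33550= 0.02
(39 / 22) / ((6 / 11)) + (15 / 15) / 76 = 62 / 19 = 3.26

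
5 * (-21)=-105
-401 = -401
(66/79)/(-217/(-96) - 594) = -6336/4487753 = -0.00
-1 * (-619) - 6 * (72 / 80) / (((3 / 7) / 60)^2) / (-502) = 208289 / 251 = 829.84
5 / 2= 2.50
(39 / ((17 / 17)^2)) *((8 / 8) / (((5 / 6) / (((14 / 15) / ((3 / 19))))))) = 6916 / 25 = 276.64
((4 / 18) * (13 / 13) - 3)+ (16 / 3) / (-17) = -3.09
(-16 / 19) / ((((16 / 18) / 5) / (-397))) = 35730 / 19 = 1880.53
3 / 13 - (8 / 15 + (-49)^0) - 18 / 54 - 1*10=-2269 / 195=-11.64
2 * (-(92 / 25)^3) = -1557376 / 15625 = -99.67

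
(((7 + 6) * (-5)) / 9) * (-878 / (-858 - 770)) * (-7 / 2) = 199745 / 14652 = 13.63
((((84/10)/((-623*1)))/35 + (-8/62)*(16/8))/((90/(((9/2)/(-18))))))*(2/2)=62393/86908500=0.00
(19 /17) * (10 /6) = 95 /51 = 1.86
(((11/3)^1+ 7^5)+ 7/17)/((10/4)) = 342946/51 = 6724.43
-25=-25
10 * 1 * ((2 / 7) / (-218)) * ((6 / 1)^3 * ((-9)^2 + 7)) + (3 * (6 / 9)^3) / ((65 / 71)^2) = -7197021736 / 29013075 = -248.06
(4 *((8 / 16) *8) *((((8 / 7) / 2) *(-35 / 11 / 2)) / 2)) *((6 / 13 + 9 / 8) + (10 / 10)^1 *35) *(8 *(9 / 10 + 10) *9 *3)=-89584920 / 143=-626467.97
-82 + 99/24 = -623/8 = -77.88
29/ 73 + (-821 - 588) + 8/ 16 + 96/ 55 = -1406.36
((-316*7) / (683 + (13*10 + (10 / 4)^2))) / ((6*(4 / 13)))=-14378 / 9831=-1.46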